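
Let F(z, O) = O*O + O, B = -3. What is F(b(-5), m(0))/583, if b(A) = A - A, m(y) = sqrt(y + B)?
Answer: -3/583 + I*sqrt(3)/583 ≈ -0.0051458 + 0.0029709*I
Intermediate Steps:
m(y) = sqrt(-3 + y) (m(y) = sqrt(y - 3) = sqrt(-3 + y))
b(A) = 0
F(z, O) = O + O**2 (F(z, O) = O**2 + O = O + O**2)
F(b(-5), m(0))/583 = (sqrt(-3 + 0)*(1 + sqrt(-3 + 0)))/583 = (sqrt(-3)*(1 + sqrt(-3)))*(1/583) = ((I*sqrt(3))*(1 + I*sqrt(3)))*(1/583) = (I*sqrt(3)*(1 + I*sqrt(3)))*(1/583) = I*sqrt(3)*(1 + I*sqrt(3))/583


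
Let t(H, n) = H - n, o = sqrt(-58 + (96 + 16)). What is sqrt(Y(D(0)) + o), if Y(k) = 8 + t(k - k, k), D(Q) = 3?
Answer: sqrt(5 + 3*sqrt(6)) ≈ 3.5140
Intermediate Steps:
o = 3*sqrt(6) (o = sqrt(-58 + 112) = sqrt(54) = 3*sqrt(6) ≈ 7.3485)
Y(k) = 8 - k (Y(k) = 8 + ((k - k) - k) = 8 + (0 - k) = 8 - k)
sqrt(Y(D(0)) + o) = sqrt((8 - 1*3) + 3*sqrt(6)) = sqrt((8 - 3) + 3*sqrt(6)) = sqrt(5 + 3*sqrt(6))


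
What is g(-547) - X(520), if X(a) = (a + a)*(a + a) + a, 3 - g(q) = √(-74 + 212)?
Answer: -1082117 - √138 ≈ -1.0821e+6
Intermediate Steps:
g(q) = 3 - √138 (g(q) = 3 - √(-74 + 212) = 3 - √138)
X(a) = a + 4*a² (X(a) = (2*a)*(2*a) + a = 4*a² + a = a + 4*a²)
g(-547) - X(520) = (3 - √138) - 520*(1 + 4*520) = (3 - √138) - 520*(1 + 2080) = (3 - √138) - 520*2081 = (3 - √138) - 1*1082120 = (3 - √138) - 1082120 = -1082117 - √138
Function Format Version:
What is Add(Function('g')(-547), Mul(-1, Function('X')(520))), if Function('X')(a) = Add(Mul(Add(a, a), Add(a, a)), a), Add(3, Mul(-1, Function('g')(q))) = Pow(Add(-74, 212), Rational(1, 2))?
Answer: Add(-1082117, Mul(-1, Pow(138, Rational(1, 2)))) ≈ -1.0821e+6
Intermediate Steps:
Function('g')(q) = Add(3, Mul(-1, Pow(138, Rational(1, 2)))) (Function('g')(q) = Add(3, Mul(-1, Pow(Add(-74, 212), Rational(1, 2)))) = Add(3, Mul(-1, Pow(138, Rational(1, 2)))))
Function('X')(a) = Add(a, Mul(4, Pow(a, 2))) (Function('X')(a) = Add(Mul(Mul(2, a), Mul(2, a)), a) = Add(Mul(4, Pow(a, 2)), a) = Add(a, Mul(4, Pow(a, 2))))
Add(Function('g')(-547), Mul(-1, Function('X')(520))) = Add(Add(3, Mul(-1, Pow(138, Rational(1, 2)))), Mul(-1, Mul(520, Add(1, Mul(4, 520))))) = Add(Add(3, Mul(-1, Pow(138, Rational(1, 2)))), Mul(-1, Mul(520, Add(1, 2080)))) = Add(Add(3, Mul(-1, Pow(138, Rational(1, 2)))), Mul(-1, Mul(520, 2081))) = Add(Add(3, Mul(-1, Pow(138, Rational(1, 2)))), Mul(-1, 1082120)) = Add(Add(3, Mul(-1, Pow(138, Rational(1, 2)))), -1082120) = Add(-1082117, Mul(-1, Pow(138, Rational(1, 2))))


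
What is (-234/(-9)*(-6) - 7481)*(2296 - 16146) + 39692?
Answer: 105812142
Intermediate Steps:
(-234/(-9)*(-6) - 7481)*(2296 - 16146) + 39692 = (-234*(-1)/9*(-6) - 7481)*(-13850) + 39692 = (-26*(-1)*(-6) - 7481)*(-13850) + 39692 = (26*(-6) - 7481)*(-13850) + 39692 = (-156 - 7481)*(-13850) + 39692 = -7637*(-13850) + 39692 = 105772450 + 39692 = 105812142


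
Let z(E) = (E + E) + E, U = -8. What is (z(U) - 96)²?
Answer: 14400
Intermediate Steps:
z(E) = 3*E (z(E) = 2*E + E = 3*E)
(z(U) - 96)² = (3*(-8) - 96)² = (-24 - 96)² = (-120)² = 14400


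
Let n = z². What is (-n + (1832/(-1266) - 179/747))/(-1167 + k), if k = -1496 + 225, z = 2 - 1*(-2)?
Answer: 2787725/384270246 ≈ 0.0072546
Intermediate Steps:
z = 4 (z = 2 + 2 = 4)
k = -1271
n = 16 (n = 4² = 16)
(-n + (1832/(-1266) - 179/747))/(-1167 + k) = (-1*16 + (1832/(-1266) - 179/747))/(-1167 - 1271) = (-16 + (1832*(-1/1266) - 179*1/747))/(-2438) = (-16 + (-916/633 - 179/747))*(-1/2438) = (-16 - 265853/157617)*(-1/2438) = -2787725/157617*(-1/2438) = 2787725/384270246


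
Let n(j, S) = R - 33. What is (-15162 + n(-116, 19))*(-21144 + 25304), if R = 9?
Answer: -63173760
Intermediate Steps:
n(j, S) = -24 (n(j, S) = 9 - 33 = -24)
(-15162 + n(-116, 19))*(-21144 + 25304) = (-15162 - 24)*(-21144 + 25304) = -15186*4160 = -63173760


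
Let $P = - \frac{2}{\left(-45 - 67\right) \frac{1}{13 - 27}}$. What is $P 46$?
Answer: $- \frac{23}{2} \approx -11.5$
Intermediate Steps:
$P = - \frac{1}{4}$ ($P = - \frac{2}{\left(-112\right) \frac{1}{-14}} = - \frac{2}{\left(-112\right) \left(- \frac{1}{14}\right)} = - \frac{2}{8} = \left(-2\right) \frac{1}{8} = - \frac{1}{4} \approx -0.25$)
$P 46 = \left(- \frac{1}{4}\right) 46 = - \frac{23}{2}$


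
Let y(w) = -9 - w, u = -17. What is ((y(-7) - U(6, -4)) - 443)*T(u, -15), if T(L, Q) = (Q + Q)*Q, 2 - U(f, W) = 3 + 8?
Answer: -196200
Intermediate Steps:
U(f, W) = -9 (U(f, W) = 2 - (3 + 8) = 2 - 1*11 = 2 - 11 = -9)
T(L, Q) = 2*Q² (T(L, Q) = (2*Q)*Q = 2*Q²)
((y(-7) - U(6, -4)) - 443)*T(u, -15) = (((-9 - 1*(-7)) - 1*(-9)) - 443)*(2*(-15)²) = (((-9 + 7) + 9) - 443)*(2*225) = ((-2 + 9) - 443)*450 = (7 - 443)*450 = -436*450 = -196200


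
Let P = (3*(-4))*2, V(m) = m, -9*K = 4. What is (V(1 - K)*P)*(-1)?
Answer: 104/3 ≈ 34.667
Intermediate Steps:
K = -4/9 (K = -⅑*4 = -4/9 ≈ -0.44444)
P = -24 (P = -12*2 = -24)
(V(1 - K)*P)*(-1) = ((1 - 1*(-4/9))*(-24))*(-1) = ((1 + 4/9)*(-24))*(-1) = ((13/9)*(-24))*(-1) = -104/3*(-1) = 104/3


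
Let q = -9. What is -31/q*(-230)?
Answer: -7130/9 ≈ -792.22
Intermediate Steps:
-31/q*(-230) = -31/(-9)*(-230) = -31*(-⅑)*(-230) = (31/9)*(-230) = -7130/9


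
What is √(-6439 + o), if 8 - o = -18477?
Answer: √12046 ≈ 109.75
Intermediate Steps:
o = 18485 (o = 8 - 1*(-18477) = 8 + 18477 = 18485)
√(-6439 + o) = √(-6439 + 18485) = √12046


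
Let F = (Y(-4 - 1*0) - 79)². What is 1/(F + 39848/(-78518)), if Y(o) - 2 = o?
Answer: 39259/257558375 ≈ 0.00015243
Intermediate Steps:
Y(o) = 2 + o
F = 6561 (F = ((2 + (-4 - 1*0)) - 79)² = ((2 + (-4 + 0)) - 79)² = ((2 - 4) - 79)² = (-2 - 79)² = (-81)² = 6561)
1/(F + 39848/(-78518)) = 1/(6561 + 39848/(-78518)) = 1/(6561 + 39848*(-1/78518)) = 1/(6561 - 19924/39259) = 1/(257558375/39259) = 39259/257558375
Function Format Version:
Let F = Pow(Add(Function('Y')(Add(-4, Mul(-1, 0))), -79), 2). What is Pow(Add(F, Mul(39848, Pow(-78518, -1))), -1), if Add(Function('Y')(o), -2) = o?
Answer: Rational(39259, 257558375) ≈ 0.00015243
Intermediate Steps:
Function('Y')(o) = Add(2, o)
F = 6561 (F = Pow(Add(Add(2, Add(-4, Mul(-1, 0))), -79), 2) = Pow(Add(Add(2, Add(-4, 0)), -79), 2) = Pow(Add(Add(2, -4), -79), 2) = Pow(Add(-2, -79), 2) = Pow(-81, 2) = 6561)
Pow(Add(F, Mul(39848, Pow(-78518, -1))), -1) = Pow(Add(6561, Mul(39848, Pow(-78518, -1))), -1) = Pow(Add(6561, Mul(39848, Rational(-1, 78518))), -1) = Pow(Add(6561, Rational(-19924, 39259)), -1) = Pow(Rational(257558375, 39259), -1) = Rational(39259, 257558375)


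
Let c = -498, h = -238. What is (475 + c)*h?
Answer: 5474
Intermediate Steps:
(475 + c)*h = (475 - 498)*(-238) = -23*(-238) = 5474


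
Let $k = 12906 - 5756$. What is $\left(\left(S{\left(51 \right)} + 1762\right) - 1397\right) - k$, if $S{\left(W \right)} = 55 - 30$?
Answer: $-6760$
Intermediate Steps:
$S{\left(W \right)} = 25$ ($S{\left(W \right)} = 55 - 30 = 25$)
$k = 7150$
$\left(\left(S{\left(51 \right)} + 1762\right) - 1397\right) - k = \left(\left(25 + 1762\right) - 1397\right) - 7150 = \left(1787 - 1397\right) - 7150 = 390 - 7150 = -6760$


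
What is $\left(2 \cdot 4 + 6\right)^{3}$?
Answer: $2744$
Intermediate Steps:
$\left(2 \cdot 4 + 6\right)^{3} = \left(8 + 6\right)^{3} = 14^{3} = 2744$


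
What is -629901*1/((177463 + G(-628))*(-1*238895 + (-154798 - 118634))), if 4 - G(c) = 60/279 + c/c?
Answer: 58580793/8455607727986 ≈ 6.9280e-6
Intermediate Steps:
G(c) = 259/93 (G(c) = 4 - (60/279 + c/c) = 4 - (60*(1/279) + 1) = 4 - (20/93 + 1) = 4 - 1*113/93 = 4 - 113/93 = 259/93)
-629901*1/((177463 + G(-628))*(-1*238895 + (-154798 - 118634))) = -629901*1/((177463 + 259/93)*(-1*238895 + (-154798 - 118634))) = -629901*93/(16504318*(-238895 - 273432)) = -629901/((16504318/93)*(-512327)) = -629901/(-8455607727986/93) = -629901*(-93/8455607727986) = 58580793/8455607727986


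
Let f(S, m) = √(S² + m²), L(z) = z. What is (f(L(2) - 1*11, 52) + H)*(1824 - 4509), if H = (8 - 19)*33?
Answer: 974655 - 2685*√2785 ≈ 8.3296e+5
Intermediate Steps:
H = -363 (H = -11*33 = -363)
(f(L(2) - 1*11, 52) + H)*(1824 - 4509) = (√((2 - 1*11)² + 52²) - 363)*(1824 - 4509) = (√((2 - 11)² + 2704) - 363)*(-2685) = (√((-9)² + 2704) - 363)*(-2685) = (√(81 + 2704) - 363)*(-2685) = (√2785 - 363)*(-2685) = (-363 + √2785)*(-2685) = 974655 - 2685*√2785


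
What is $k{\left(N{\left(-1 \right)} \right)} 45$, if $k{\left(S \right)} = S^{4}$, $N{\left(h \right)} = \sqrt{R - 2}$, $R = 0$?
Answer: $180$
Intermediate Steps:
$N{\left(h \right)} = i \sqrt{2}$ ($N{\left(h \right)} = \sqrt{0 - 2} = \sqrt{-2} = i \sqrt{2}$)
$k{\left(N{\left(-1 \right)} \right)} 45 = \left(i \sqrt{2}\right)^{4} \cdot 45 = 4 \cdot 45 = 180$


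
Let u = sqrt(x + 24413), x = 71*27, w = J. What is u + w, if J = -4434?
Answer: -4434 + sqrt(26330) ≈ -4271.7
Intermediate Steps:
w = -4434
x = 1917
u = sqrt(26330) (u = sqrt(1917 + 24413) = sqrt(26330) ≈ 162.27)
u + w = sqrt(26330) - 4434 = -4434 + sqrt(26330)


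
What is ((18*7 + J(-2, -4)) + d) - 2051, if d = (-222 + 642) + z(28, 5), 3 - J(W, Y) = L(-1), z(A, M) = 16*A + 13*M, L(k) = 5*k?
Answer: -984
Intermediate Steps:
z(A, M) = 13*M + 16*A
J(W, Y) = 8 (J(W, Y) = 3 - 5*(-1) = 3 - 1*(-5) = 3 + 5 = 8)
d = 933 (d = (-222 + 642) + (13*5 + 16*28) = 420 + (65 + 448) = 420 + 513 = 933)
((18*7 + J(-2, -4)) + d) - 2051 = ((18*7 + 8) + 933) - 2051 = ((126 + 8) + 933) - 2051 = (134 + 933) - 2051 = 1067 - 2051 = -984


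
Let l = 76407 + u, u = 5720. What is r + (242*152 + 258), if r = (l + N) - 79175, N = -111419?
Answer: -71425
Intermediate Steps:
l = 82127 (l = 76407 + 5720 = 82127)
r = -108467 (r = (82127 - 111419) - 79175 = -29292 - 79175 = -108467)
r + (242*152 + 258) = -108467 + (242*152 + 258) = -108467 + (36784 + 258) = -108467 + 37042 = -71425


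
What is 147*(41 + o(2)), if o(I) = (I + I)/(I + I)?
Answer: 6174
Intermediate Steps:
o(I) = 1 (o(I) = (2*I)/((2*I)) = (2*I)*(1/(2*I)) = 1)
147*(41 + o(2)) = 147*(41 + 1) = 147*42 = 6174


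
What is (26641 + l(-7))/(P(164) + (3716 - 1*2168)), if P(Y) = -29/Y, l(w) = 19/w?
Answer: 30580752/1776901 ≈ 17.210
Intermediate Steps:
(26641 + l(-7))/(P(164) + (3716 - 1*2168)) = (26641 + 19/(-7))/(-29/164 + (3716 - 1*2168)) = (26641 + 19*(-⅐))/(-29*1/164 + (3716 - 2168)) = (26641 - 19/7)/(-29/164 + 1548) = 186468/(7*(253843/164)) = (186468/7)*(164/253843) = 30580752/1776901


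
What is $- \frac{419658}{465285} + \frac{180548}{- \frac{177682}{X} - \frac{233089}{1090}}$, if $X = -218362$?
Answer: $- \frac{3335999487735687634}{3931976725019805} \approx -848.43$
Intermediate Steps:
$- \frac{419658}{465285} + \frac{180548}{- \frac{177682}{X} - \frac{233089}{1090}} = - \frac{419658}{465285} + \frac{180548}{- \frac{177682}{-218362} - \frac{233089}{1090}} = \left(-419658\right) \frac{1}{465285} + \frac{180548}{\left(-177682\right) \left(- \frac{1}{218362}\right) - \frac{233089}{1090}} = - \frac{139886}{155095} + \frac{180548}{\frac{88841}{109181} - \frac{233089}{1090}} = - \frac{139886}{155095} + \frac{180548}{- \frac{25352053419}{119007290}} = - \frac{139886}{155095} + 180548 \left(- \frac{119007290}{25352053419}\right) = - \frac{139886}{155095} - \frac{21486528194920}{25352053419} = - \frac{3335999487735687634}{3931976725019805}$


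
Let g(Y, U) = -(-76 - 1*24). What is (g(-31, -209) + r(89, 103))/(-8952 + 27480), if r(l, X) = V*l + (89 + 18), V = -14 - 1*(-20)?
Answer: 247/6176 ≈ 0.039994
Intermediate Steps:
V = 6 (V = -14 + 20 = 6)
r(l, X) = 107 + 6*l (r(l, X) = 6*l + (89 + 18) = 6*l + 107 = 107 + 6*l)
g(Y, U) = 100 (g(Y, U) = -(-76 - 24) = -1*(-100) = 100)
(g(-31, -209) + r(89, 103))/(-8952 + 27480) = (100 + (107 + 6*89))/(-8952 + 27480) = (100 + (107 + 534))/18528 = (100 + 641)*(1/18528) = 741*(1/18528) = 247/6176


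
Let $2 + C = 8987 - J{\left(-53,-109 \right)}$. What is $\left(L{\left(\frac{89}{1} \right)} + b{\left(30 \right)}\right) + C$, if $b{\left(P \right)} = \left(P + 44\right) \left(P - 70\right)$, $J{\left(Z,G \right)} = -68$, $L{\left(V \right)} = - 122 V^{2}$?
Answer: $-960269$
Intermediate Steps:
$b{\left(P \right)} = \left(-70 + P\right) \left(44 + P\right)$ ($b{\left(P \right)} = \left(44 + P\right) \left(-70 + P\right) = \left(-70 + P\right) \left(44 + P\right)$)
$C = 9053$ ($C = -2 + \left(8987 - -68\right) = -2 + \left(8987 + 68\right) = -2 + 9055 = 9053$)
$\left(L{\left(\frac{89}{1} \right)} + b{\left(30 \right)}\right) + C = \left(- 122 \left(\frac{89}{1}\right)^{2} - \left(3860 - 900\right)\right) + 9053 = \left(- 122 \left(89 \cdot 1\right)^{2} - 2960\right) + 9053 = \left(- 122 \cdot 89^{2} - 2960\right) + 9053 = \left(\left(-122\right) 7921 - 2960\right) + 9053 = \left(-966362 - 2960\right) + 9053 = -969322 + 9053 = -960269$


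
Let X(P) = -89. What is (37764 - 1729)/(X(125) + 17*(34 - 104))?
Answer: -36035/1279 ≈ -28.174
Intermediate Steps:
(37764 - 1729)/(X(125) + 17*(34 - 104)) = (37764 - 1729)/(-89 + 17*(34 - 104)) = 36035/(-89 + 17*(-70)) = 36035/(-89 - 1190) = 36035/(-1279) = 36035*(-1/1279) = -36035/1279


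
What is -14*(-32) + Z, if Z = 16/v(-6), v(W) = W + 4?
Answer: 440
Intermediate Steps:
v(W) = 4 + W
Z = -8 (Z = 16/(4 - 6) = 16/(-2) = 16*(-1/2) = -8)
-14*(-32) + Z = -14*(-32) - 8 = 448 - 8 = 440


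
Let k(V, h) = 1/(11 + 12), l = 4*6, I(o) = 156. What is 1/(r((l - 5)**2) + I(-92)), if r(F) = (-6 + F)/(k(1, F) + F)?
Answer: 8304/1303589 ≈ 0.0063701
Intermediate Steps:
l = 24
k(V, h) = 1/23
r(F) = (-6 + F)/(1/23 + F)
1/(r((l - 5)**2) + I(-92)) = 1/(23*(-6 + (24 - 5)**2)/(1 + 23*(24 - 5)**2) + 156) = 1/(23*(-6 + 19**2)/(1 + 23*19**2) + 156) = 1/(23*(-6 + 361)/(1 + 23*361) + 156) = 1/(23*355/(1 + 8303) + 156) = 1/(23*355/8304 + 156) = 1/(23*(1/8304)*355 + 156) = 1/(8165/8304 + 156) = 1/(1303589/8304) = 8304/1303589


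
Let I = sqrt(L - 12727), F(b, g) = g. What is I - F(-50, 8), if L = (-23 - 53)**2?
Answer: -8 + I*sqrt(6951) ≈ -8.0 + 83.373*I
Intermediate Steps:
L = 5776 (L = (-76)**2 = 5776)
I = I*sqrt(6951) (I = sqrt(5776 - 12727) = sqrt(-6951) = I*sqrt(6951) ≈ 83.373*I)
I - F(-50, 8) = I*sqrt(6951) - 1*8 = I*sqrt(6951) - 8 = -8 + I*sqrt(6951)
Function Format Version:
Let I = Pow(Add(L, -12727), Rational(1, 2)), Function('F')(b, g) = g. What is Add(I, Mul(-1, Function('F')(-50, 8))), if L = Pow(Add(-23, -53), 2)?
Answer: Add(-8, Mul(I, Pow(6951, Rational(1, 2)))) ≈ Add(-8.0000, Mul(83.373, I))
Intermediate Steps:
L = 5776 (L = Pow(-76, 2) = 5776)
I = Mul(I, Pow(6951, Rational(1, 2))) (I = Pow(Add(5776, -12727), Rational(1, 2)) = Pow(-6951, Rational(1, 2)) = Mul(I, Pow(6951, Rational(1, 2))) ≈ Mul(83.373, I))
Add(I, Mul(-1, Function('F')(-50, 8))) = Add(Mul(I, Pow(6951, Rational(1, 2))), Mul(-1, 8)) = Add(Mul(I, Pow(6951, Rational(1, 2))), -8) = Add(-8, Mul(I, Pow(6951, Rational(1, 2))))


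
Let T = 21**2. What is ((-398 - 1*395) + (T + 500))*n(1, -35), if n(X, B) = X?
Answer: 148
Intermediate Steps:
T = 441
((-398 - 1*395) + (T + 500))*n(1, -35) = ((-398 - 1*395) + (441 + 500))*1 = ((-398 - 395) + 941)*1 = (-793 + 941)*1 = 148*1 = 148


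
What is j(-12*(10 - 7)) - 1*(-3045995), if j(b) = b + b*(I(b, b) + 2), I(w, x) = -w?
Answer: 3044591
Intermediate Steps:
j(b) = b + b*(2 - b) (j(b) = b + b*(-b + 2) = b + b*(2 - b))
j(-12*(10 - 7)) - 1*(-3045995) = (-12*(10 - 7))*(3 - (-12)*(10 - 7)) - 1*(-3045995) = (-12*3)*(3 - (-12)*3) + 3045995 = -36*(3 - 1*(-36)) + 3045995 = -36*(3 + 36) + 3045995 = -36*39 + 3045995 = -1404 + 3045995 = 3044591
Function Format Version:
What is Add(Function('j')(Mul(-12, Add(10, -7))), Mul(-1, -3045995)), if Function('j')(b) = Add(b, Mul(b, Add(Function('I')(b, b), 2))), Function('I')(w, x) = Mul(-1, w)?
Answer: 3044591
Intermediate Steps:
Function('j')(b) = Add(b, Mul(b, Add(2, Mul(-1, b)))) (Function('j')(b) = Add(b, Mul(b, Add(Mul(-1, b), 2))) = Add(b, Mul(b, Add(2, Mul(-1, b)))))
Add(Function('j')(Mul(-12, Add(10, -7))), Mul(-1, -3045995)) = Add(Mul(Mul(-12, Add(10, -7)), Add(3, Mul(-1, Mul(-12, Add(10, -7))))), Mul(-1, -3045995)) = Add(Mul(Mul(-12, 3), Add(3, Mul(-1, Mul(-12, 3)))), 3045995) = Add(Mul(-36, Add(3, Mul(-1, -36))), 3045995) = Add(Mul(-36, Add(3, 36)), 3045995) = Add(Mul(-36, 39), 3045995) = Add(-1404, 3045995) = 3044591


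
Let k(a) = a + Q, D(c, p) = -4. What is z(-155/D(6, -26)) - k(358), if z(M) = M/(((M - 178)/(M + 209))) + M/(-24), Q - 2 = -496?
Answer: 3499337/53472 ≈ 65.442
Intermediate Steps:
Q = -494 (Q = 2 - 496 = -494)
k(a) = -494 + a (k(a) = a - 494 = -494 + a)
z(M) = -M/24 + M*(209 + M)/(-178 + M) (z(M) = M/(((-178 + M)/(209 + M))) + M*(-1/24) = M/(((-178 + M)/(209 + M))) - M/24 = M*((209 + M)/(-178 + M)) - M/24 = M*(209 + M)/(-178 + M) - M/24 = -M/24 + M*(209 + M)/(-178 + M))
z(-155/D(6, -26)) - k(358) = (-155/(-4))*(5194 + 23*(-155/(-4)))/(24*(-178 - 155/(-4))) - (-494 + 358) = (-155*(-¼))*(5194 + 23*(-155*(-¼)))/(24*(-178 - 155*(-¼))) - 1*(-136) = (1/24)*(155/4)*(5194 + 23*(155/4))/(-178 + 155/4) + 136 = (1/24)*(155/4)*(5194 + 3565/4)/(-557/4) + 136 = (1/24)*(155/4)*(-4/557)*(24341/4) + 136 = -3772855/53472 + 136 = 3499337/53472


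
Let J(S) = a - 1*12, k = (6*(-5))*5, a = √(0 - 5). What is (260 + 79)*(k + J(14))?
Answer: -54918 + 339*I*√5 ≈ -54918.0 + 758.03*I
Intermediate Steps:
a = I*√5 (a = √(-5) = I*√5 ≈ 2.2361*I)
k = -150 (k = -30*5 = -150)
J(S) = -12 + I*√5 (J(S) = I*√5 - 1*12 = I*√5 - 12 = -12 + I*√5)
(260 + 79)*(k + J(14)) = (260 + 79)*(-150 + (-12 + I*√5)) = 339*(-162 + I*√5) = -54918 + 339*I*√5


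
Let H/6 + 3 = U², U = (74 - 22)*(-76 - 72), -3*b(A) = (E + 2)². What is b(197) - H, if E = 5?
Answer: -1066111483/3 ≈ -3.5537e+8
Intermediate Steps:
b(A) = -49/3 (b(A) = -(5 + 2)²/3 = -⅓*7² = -⅓*49 = -49/3)
U = -7696 (U = 52*(-148) = -7696)
H = 355370478 (H = -18 + 6*(-7696)² = -18 + 6*59228416 = -18 + 355370496 = 355370478)
b(197) - H = -49/3 - 1*355370478 = -49/3 - 355370478 = -1066111483/3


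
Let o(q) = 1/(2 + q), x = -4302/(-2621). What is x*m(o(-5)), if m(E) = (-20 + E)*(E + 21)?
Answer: -1807796/2621 ≈ -689.74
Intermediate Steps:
x = 4302/2621 (x = -4302*(-1/2621) = 4302/2621 ≈ 1.6414)
m(E) = (-20 + E)*(21 + E)
x*m(o(-5)) = 4302*(-420 + 1/(2 - 5) + (1/(2 - 5))**2)/2621 = 4302*(-420 + 1/(-3) + (1/(-3))**2)/2621 = 4302*(-420 - 1/3 + (-1/3)**2)/2621 = 4302*(-420 - 1/3 + 1/9)/2621 = (4302/2621)*(-3782/9) = -1807796/2621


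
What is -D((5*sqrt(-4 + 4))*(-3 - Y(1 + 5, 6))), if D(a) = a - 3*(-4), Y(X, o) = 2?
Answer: -12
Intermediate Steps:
D(a) = 12 + a (D(a) = a + 12 = 12 + a)
-D((5*sqrt(-4 + 4))*(-3 - Y(1 + 5, 6))) = -(12 + (5*sqrt(-4 + 4))*(-3 - 1*2)) = -(12 + (5*sqrt(0))*(-3 - 2)) = -(12 + (5*0)*(-5)) = -(12 + 0*(-5)) = -(12 + 0) = -1*12 = -12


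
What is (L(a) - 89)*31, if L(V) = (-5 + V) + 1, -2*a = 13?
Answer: -6169/2 ≈ -3084.5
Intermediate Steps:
a = -13/2 (a = -1/2*13 = -13/2 ≈ -6.5000)
L(V) = -4 + V
(L(a) - 89)*31 = ((-4 - 13/2) - 89)*31 = (-21/2 - 89)*31 = -199/2*31 = -6169/2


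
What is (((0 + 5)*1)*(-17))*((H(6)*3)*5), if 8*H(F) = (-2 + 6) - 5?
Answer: 1275/8 ≈ 159.38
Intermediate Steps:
H(F) = -⅛ (H(F) = ((-2 + 6) - 5)/8 = (4 - 5)/8 = (⅛)*(-1) = -⅛)
(((0 + 5)*1)*(-17))*((H(6)*3)*5) = (((0 + 5)*1)*(-17))*(-⅛*3*5) = ((5*1)*(-17))*(-3/8*5) = (5*(-17))*(-15/8) = -85*(-15/8) = 1275/8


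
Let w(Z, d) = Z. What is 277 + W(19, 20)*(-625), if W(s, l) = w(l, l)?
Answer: -12223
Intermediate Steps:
W(s, l) = l
277 + W(19, 20)*(-625) = 277 + 20*(-625) = 277 - 12500 = -12223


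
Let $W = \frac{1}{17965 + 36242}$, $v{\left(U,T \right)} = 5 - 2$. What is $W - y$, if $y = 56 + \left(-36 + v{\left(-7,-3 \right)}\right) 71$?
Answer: $\frac{123971410}{54207} \approx 2287.0$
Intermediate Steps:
$v{\left(U,T \right)} = 3$
$W = \frac{1}{54207} \approx 1.8448 \cdot 10^{-5}$
$y = -2287$ ($y = 56 + \left(-36 + 3\right) 71 = 56 - 2343 = -2287$)
$W - y = \frac{1}{54207} - -2287 = \frac{1}{54207} + 2287 = \frac{123971410}{54207}$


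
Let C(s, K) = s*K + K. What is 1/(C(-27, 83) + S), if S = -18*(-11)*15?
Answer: 1/812 ≈ 0.0012315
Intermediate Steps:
C(s, K) = K + K*s (C(s, K) = K*s + K = K + K*s)
S = 2970 (S = 198*15 = 2970)
1/(C(-27, 83) + S) = 1/(83*(1 - 27) + 2970) = 1/(83*(-26) + 2970) = 1/(-2158 + 2970) = 1/812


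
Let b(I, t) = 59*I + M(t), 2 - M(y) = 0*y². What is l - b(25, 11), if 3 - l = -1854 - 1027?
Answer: 1407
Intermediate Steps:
M(y) = 2 (M(y) = 2 - 0*y² = 2 - 1*0 = 2 + 0 = 2)
l = 2884 (l = 3 - (-1854 - 1027) = 3 - 1*(-2881) = 3 + 2881 = 2884)
b(I, t) = 2 + 59*I (b(I, t) = 59*I + 2 = 2 + 59*I)
l - b(25, 11) = 2884 - (2 + 59*25) = 2884 - (2 + 1475) = 2884 - 1*1477 = 2884 - 1477 = 1407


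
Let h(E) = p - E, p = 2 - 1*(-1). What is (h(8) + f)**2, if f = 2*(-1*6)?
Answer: 289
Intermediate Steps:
p = 3 (p = 2 + 1 = 3)
h(E) = 3 - E
f = -12 (f = 2*(-6) = -12)
(h(8) + f)**2 = ((3 - 1*8) - 12)**2 = ((3 - 8) - 12)**2 = (-5 - 12)**2 = (-17)**2 = 289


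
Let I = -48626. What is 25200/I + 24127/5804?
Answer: 513469351/141112652 ≈ 3.6387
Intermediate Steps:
25200/I + 24127/5804 = 25200/(-48626) + 24127/5804 = 25200*(-1/48626) + 24127*(1/5804) = -12600/24313 + 24127/5804 = 513469351/141112652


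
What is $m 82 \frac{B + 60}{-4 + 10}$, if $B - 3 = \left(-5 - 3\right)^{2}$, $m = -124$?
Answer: $- \frac{645668}{3} \approx -2.1522 \cdot 10^{5}$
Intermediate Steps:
$B = 67$ ($B = 3 + \left(-5 - 3\right)^{2} = 3 + \left(-8\right)^{2} = 3 + 64 = 67$)
$m 82 \frac{B + 60}{-4 + 10} = \left(-124\right) 82 \frac{67 + 60}{-4 + 10} = - 10168 \cdot \frac{127}{6} = - 10168 \cdot 127 \cdot \frac{1}{6} = \left(-10168\right) \frac{127}{6} = - \frac{645668}{3}$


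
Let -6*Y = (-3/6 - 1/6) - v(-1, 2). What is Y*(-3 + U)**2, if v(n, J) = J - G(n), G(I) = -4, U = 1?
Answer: 40/9 ≈ 4.4444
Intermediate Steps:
v(n, J) = 4 + J (v(n, J) = J - 1*(-4) = J + 4 = 4 + J)
Y = 10/9 (Y = -((-3/6 - 1/6) - (4 + 2))/6 = -((-3*1/6 - 1*1/6) - 1*6)/6 = -((-1/2 - 1/6) - 6)/6 = -(-2/3 - 6)/6 = -1/6*(-20/3) = 10/9 ≈ 1.1111)
Y*(-3 + U)**2 = 10*(-3 + 1)**2/9 = (10/9)*(-2)**2 = (10/9)*4 = 40/9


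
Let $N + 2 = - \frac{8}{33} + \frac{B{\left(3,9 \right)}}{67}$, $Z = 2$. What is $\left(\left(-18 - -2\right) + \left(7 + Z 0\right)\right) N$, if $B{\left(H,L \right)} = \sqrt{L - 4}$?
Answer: $\frac{222}{11} - \frac{9 \sqrt{5}}{67} \approx 19.881$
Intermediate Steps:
$B{\left(H,L \right)} = \sqrt{-4 + L}$
$N = - \frac{74}{33} + \frac{\sqrt{5}}{67}$ ($N = -2 - \left(\frac{8}{33} - \frac{\sqrt{-4 + 9}}{67}\right) = -2 - \left(\frac{8}{33} - \sqrt{5} \cdot \frac{1}{67}\right) = -2 - \left(\frac{8}{33} - \frac{\sqrt{5}}{67}\right) = - \frac{74}{33} + \frac{\sqrt{5}}{67} \approx -2.209$)
$\left(\left(-18 - -2\right) + \left(7 + Z 0\right)\right) N = \left(\left(-18 - -2\right) + \left(7 + 2 \cdot 0\right)\right) \left(- \frac{74}{33} + \frac{\sqrt{5}}{67}\right) = \left(\left(-18 + 2\right) + \left(7 + 0\right)\right) \left(- \frac{74}{33} + \frac{\sqrt{5}}{67}\right) = \left(-16 + 7\right) \left(- \frac{74}{33} + \frac{\sqrt{5}}{67}\right) = - 9 \left(- \frac{74}{33} + \frac{\sqrt{5}}{67}\right) = \frac{222}{11} - \frac{9 \sqrt{5}}{67}$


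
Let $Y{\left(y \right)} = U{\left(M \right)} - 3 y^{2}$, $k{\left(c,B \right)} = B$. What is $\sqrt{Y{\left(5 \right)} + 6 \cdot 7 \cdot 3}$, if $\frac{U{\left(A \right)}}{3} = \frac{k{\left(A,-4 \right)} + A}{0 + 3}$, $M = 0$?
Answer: $\sqrt{47} \approx 6.8557$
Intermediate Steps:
$U{\left(A \right)} = -4 + A$ ($U{\left(A \right)} = 3 \frac{-4 + A}{0 + 3} = 3 \frac{-4 + A}{3} = 3 \left(-4 + A\right) \frac{1}{3} = 3 \left(- \frac{4}{3} + \frac{A}{3}\right) = -4 + A$)
$Y{\left(y \right)} = -4 - 3 y^{2}$ ($Y{\left(y \right)} = \left(-4 + 0\right) - 3 y^{2} = -4 - 3 y^{2}$)
$\sqrt{Y{\left(5 \right)} + 6 \cdot 7 \cdot 3} = \sqrt{\left(-4 - 3 \cdot 5^{2}\right) + 6 \cdot 7 \cdot 3} = \sqrt{\left(-4 - 75\right) + 6 \cdot 21} = \sqrt{\left(-4 - 75\right) + 126} = \sqrt{-79 + 126} = \sqrt{47}$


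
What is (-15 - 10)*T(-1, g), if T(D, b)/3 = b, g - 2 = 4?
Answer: -450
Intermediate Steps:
g = 6 (g = 2 + 4 = 6)
T(D, b) = 3*b
(-15 - 10)*T(-1, g) = (-15 - 10)*(3*6) = -25*18 = -450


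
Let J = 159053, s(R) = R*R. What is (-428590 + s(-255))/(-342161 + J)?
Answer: 363565/183108 ≈ 1.9855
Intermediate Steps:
s(R) = R²
(-428590 + s(-255))/(-342161 + J) = (-428590 + (-255)²)/(-342161 + 159053) = (-428590 + 65025)/(-183108) = -363565*(-1/183108) = 363565/183108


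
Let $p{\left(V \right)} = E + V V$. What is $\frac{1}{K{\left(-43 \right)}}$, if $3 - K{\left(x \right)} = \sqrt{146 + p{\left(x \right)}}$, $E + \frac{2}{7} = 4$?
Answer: $- \frac{21}{13928} - \frac{\sqrt{97937}}{13928} \approx -0.023977$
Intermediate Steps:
$E = \frac{26}{7}$ ($E = - \frac{2}{7} + 4 = \frac{26}{7} \approx 3.7143$)
$p{\left(V \right)} = \frac{26}{7} + V^{2}$ ($p{\left(V \right)} = \frac{26}{7} + V V = \frac{26}{7} + V^{2}$)
$K{\left(x \right)} = 3 - \sqrt{\frac{1048}{7} + x^{2}}$ ($K{\left(x \right)} = 3 - \sqrt{146 + \left(\frac{26}{7} + x^{2}\right)} = 3 - \sqrt{\frac{1048}{7} + x^{2}}$)
$\frac{1}{K{\left(-43 \right)}} = \frac{1}{3 - \frac{\sqrt{7336 + 49 \left(-43\right)^{2}}}{7}} = \frac{1}{3 - \frac{\sqrt{7336 + 49 \cdot 1849}}{7}} = \frac{1}{3 - \frac{\sqrt{7336 + 90601}}{7}} = \frac{1}{3 - \frac{\sqrt{97937}}{7}}$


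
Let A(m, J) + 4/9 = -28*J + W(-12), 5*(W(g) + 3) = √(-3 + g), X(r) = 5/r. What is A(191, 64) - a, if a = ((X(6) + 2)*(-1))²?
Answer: -64925/36 + I*√15/5 ≈ -1803.5 + 0.7746*I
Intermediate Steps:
W(g) = -3 + √(-3 + g)/5
A(m, J) = -31/9 - 28*J + I*√15/5 (A(m, J) = -4/9 + (-28*J + (-3 + √(-3 - 12)/5)) = -4/9 + (-28*J + (-3 + √(-15)/5)) = -4/9 + (-28*J + (-3 + (I*√15)/5)) = -4/9 + (-28*J + (-3 + I*√15/5)) = -4/9 + (-3 - 28*J + I*√15/5) = -31/9 - 28*J + I*√15/5)
a = 289/36 (a = ((5/6 + 2)*(-1))² = ((5*(⅙) + 2)*(-1))² = ((⅚ + 2)*(-1))² = ((17/6)*(-1))² = (-17/6)² = 289/36 ≈ 8.0278)
A(191, 64) - a = (-31/9 - 28*64 + I*√15/5) - 1*289/36 = (-31/9 - 1792 + I*√15/5) - 289/36 = (-16159/9 + I*√15/5) - 289/36 = -64925/36 + I*√15/5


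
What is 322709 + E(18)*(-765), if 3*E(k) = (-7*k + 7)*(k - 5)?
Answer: 717194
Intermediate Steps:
E(k) = (-5 + k)*(7 - 7*k)/3 (E(k) = ((-7*k + 7)*(k - 5))/3 = ((7 - 7*k)*(-5 + k))/3 = ((-5 + k)*(7 - 7*k))/3 = (-5 + k)*(7 - 7*k)/3)
322709 + E(18)*(-765) = 322709 + (-35/3 + 14*18 - 7/3*18²)*(-765) = 322709 + (-35/3 + 252 - 7/3*324)*(-765) = 322709 + (-35/3 + 252 - 756)*(-765) = 322709 - 1547/3*(-765) = 322709 + 394485 = 717194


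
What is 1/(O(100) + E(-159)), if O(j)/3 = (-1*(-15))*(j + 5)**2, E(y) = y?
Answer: 1/495966 ≈ 2.0163e-6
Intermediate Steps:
O(j) = 45*(5 + j)**2 (O(j) = 3*((-1*(-15))*(j + 5)**2) = 3*(15*(5 + j)**2) = 45*(5 + j)**2)
1/(O(100) + E(-159)) = 1/(45*(5 + 100)**2 - 159) = 1/(45*105**2 - 159) = 1/(45*11025 - 159) = 1/(496125 - 159) = 1/495966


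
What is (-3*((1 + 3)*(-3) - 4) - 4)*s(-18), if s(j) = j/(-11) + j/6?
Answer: -60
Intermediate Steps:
s(j) = 5*j/66 (s(j) = j*(-1/11) + j*(⅙) = -j/11 + j/6 = 5*j/66)
(-3*((1 + 3)*(-3) - 4) - 4)*s(-18) = (-3*((1 + 3)*(-3) - 4) - 4)*((5/66)*(-18)) = (-3*(4*(-3) - 4) - 4)*(-15/11) = (-3*(-12 - 4) - 4)*(-15/11) = (-3*(-16) - 4)*(-15/11) = (48 - 4)*(-15/11) = 44*(-15/11) = -60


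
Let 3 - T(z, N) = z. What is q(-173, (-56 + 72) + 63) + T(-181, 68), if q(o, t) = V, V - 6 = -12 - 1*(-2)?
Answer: 180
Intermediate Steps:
V = -4 (V = 6 + (-12 - 1*(-2)) = 6 + (-12 + 2) = 6 - 10 = -4)
T(z, N) = 3 - z
q(o, t) = -4
q(-173, (-56 + 72) + 63) + T(-181, 68) = -4 + (3 - 1*(-181)) = -4 + (3 + 181) = -4 + 184 = 180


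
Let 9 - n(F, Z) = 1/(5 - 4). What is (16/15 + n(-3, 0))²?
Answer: 18496/225 ≈ 82.204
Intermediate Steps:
n(F, Z) = 8 (n(F, Z) = 9 - 1/(5 - 4) = 9 - 1/1 = 9 - 1*1 = 9 - 1 = 8)
(16/15 + n(-3, 0))² = (16/15 + 8)² = (136/15)² = 18496/225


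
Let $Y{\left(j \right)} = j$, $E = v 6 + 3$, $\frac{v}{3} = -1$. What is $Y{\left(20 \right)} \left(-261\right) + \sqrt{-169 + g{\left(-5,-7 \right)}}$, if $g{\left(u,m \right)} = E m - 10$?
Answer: $-5220 + i \sqrt{74} \approx -5220.0 + 8.6023 i$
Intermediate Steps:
$v = -3$ ($v = 3 \left(-1\right) = -3$)
$E = -15$ ($E = \left(-3\right) 6 + 3 = -18 + 3 = -15$)
$g{\left(u,m \right)} = -10 - 15 m$ ($g{\left(u,m \right)} = - 15 m - 10 = -10 - 15 m$)
$Y{\left(20 \right)} \left(-261\right) + \sqrt{-169 + g{\left(-5,-7 \right)}} = 20 \left(-261\right) + \sqrt{-169 - -95} = -5220 + \sqrt{-169 + \left(-10 + 105\right)} = -5220 + \sqrt{-169 + 95} = -5220 + \sqrt{-74} = -5220 + i \sqrt{74}$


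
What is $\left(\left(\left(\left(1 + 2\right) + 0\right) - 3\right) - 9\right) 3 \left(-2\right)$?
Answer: $54$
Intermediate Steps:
$\left(\left(\left(\left(1 + 2\right) + 0\right) - 3\right) - 9\right) 3 \left(-2\right) = \left(\left(\left(3 + 0\right) - 3\right) - 9\right) \left(-6\right) = \left(\left(3 - 3\right) - 9\right) \left(-6\right) = \left(0 - 9\right) \left(-6\right) = \left(-9\right) \left(-6\right) = 54$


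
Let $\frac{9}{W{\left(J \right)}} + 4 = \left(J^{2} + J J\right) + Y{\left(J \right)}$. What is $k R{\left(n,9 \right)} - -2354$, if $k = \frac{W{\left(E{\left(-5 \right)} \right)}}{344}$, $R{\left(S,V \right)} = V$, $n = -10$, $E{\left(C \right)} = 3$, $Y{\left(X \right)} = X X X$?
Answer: $\frac{33200897}{14104} \approx 2354.0$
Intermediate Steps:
$Y{\left(X \right)} = X^{3}$ ($Y{\left(X \right)} = X^{2} X = X^{3}$)
$W{\left(J \right)} = \frac{9}{-4 + J^{3} + 2 J^{2}}$ ($W{\left(J \right)} = \frac{9}{-4 + \left(\left(J^{2} + J J\right) + J^{3}\right)} = \frac{9}{-4 + \left(\left(J^{2} + J^{2}\right) + J^{3}\right)} = \frac{9}{-4 + \left(2 J^{2} + J^{3}\right)} = \frac{9}{-4 + \left(J^{3} + 2 J^{2}\right)} = \frac{9}{-4 + J^{3} + 2 J^{2}}$)
$k = \frac{9}{14104}$ ($k = \frac{9 \frac{1}{-4 + 3^{3} + 2 \cdot 3^{2}}}{344} = \frac{9}{-4 + 27 + 2 \cdot 9} \cdot \frac{1}{344} = \frac{9}{-4 + 27 + 18} \cdot \frac{1}{344} = \frac{9}{41} \cdot \frac{1}{344} = \frac{9}{14104} \approx 0.00063812$)
$k R{\left(n,9 \right)} - -2354 = \frac{9}{14104} \cdot 9 - -2354 = \frac{81}{14104} + 2354 = \frac{33200897}{14104}$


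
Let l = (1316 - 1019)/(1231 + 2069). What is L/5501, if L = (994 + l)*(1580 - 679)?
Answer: 89567509/550100 ≈ 162.82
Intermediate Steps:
l = 9/100 (l = 297/3300 = 297*(1/3300) = 9/100 ≈ 0.090000)
L = 89567509/100 (L = (994 + 9/100)*(1580 - 679) = (99409/100)*901 = 89567509/100 ≈ 8.9568e+5)
L/5501 = (89567509/100)/5501 = (89567509/100)*(1/5501) = 89567509/550100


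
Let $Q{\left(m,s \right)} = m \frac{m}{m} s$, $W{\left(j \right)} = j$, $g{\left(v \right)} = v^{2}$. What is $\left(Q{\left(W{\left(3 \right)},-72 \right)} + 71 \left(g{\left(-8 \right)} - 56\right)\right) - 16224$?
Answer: $-15872$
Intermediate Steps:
$Q{\left(m,s \right)} = m s$ ($Q{\left(m,s \right)} = m 1 s = m s$)
$\left(Q{\left(W{\left(3 \right)},-72 \right)} + 71 \left(g{\left(-8 \right)} - 56\right)\right) - 16224 = \left(3 \left(-72\right) + 71 \left(\left(-8\right)^{2} - 56\right)\right) - 16224 = \left(-216 + 71 \left(64 - 56\right)\right) - 16224 = \left(-216 + 71 \cdot 8\right) - 16224 = \left(-216 + 568\right) - 16224 = 352 - 16224 = -15872$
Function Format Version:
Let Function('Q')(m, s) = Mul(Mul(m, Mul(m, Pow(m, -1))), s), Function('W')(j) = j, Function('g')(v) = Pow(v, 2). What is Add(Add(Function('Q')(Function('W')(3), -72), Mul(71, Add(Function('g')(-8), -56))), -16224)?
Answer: -15872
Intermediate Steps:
Function('Q')(m, s) = Mul(m, s) (Function('Q')(m, s) = Mul(Mul(m, 1), s) = Mul(m, s))
Add(Add(Function('Q')(Function('W')(3), -72), Mul(71, Add(Function('g')(-8), -56))), -16224) = Add(Add(Mul(3, -72), Mul(71, Add(Pow(-8, 2), -56))), -16224) = Add(Add(-216, Mul(71, Add(64, -56))), -16224) = Add(Add(-216, Mul(71, 8)), -16224) = Add(Add(-216, 568), -16224) = Add(352, -16224) = -15872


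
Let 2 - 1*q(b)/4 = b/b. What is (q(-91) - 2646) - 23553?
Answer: -26195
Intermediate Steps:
q(b) = 4 (q(b) = 8 - 4*b/b = 8 - 4*1 = 8 - 4 = 4)
(q(-91) - 2646) - 23553 = (4 - 2646) - 23553 = -2642 - 23553 = -26195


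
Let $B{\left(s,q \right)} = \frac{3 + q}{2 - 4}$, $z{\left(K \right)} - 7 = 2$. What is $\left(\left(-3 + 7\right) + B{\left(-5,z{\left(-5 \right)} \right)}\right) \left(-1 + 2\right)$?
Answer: $-2$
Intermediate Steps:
$z{\left(K \right)} = 9$ ($z{\left(K \right)} = 7 + 2 = 9$)
$B{\left(s,q \right)} = - \frac{3}{2} - \frac{q}{2}$ ($B{\left(s,q \right)} = \frac{3 + q}{-2} = \left(3 + q\right) \left(- \frac{1}{2}\right) = - \frac{3}{2} - \frac{q}{2}$)
$\left(\left(-3 + 7\right) + B{\left(-5,z{\left(-5 \right)} \right)}\right) \left(-1 + 2\right) = \left(\left(-3 + 7\right) - 6\right) \left(-1 + 2\right) = \left(4 - 6\right) 1 = \left(-2\right) 1 = -2$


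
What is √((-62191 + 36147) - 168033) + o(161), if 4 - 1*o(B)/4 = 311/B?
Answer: 1332/161 + I*√194077 ≈ 8.2733 + 440.54*I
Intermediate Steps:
o(B) = 16 - 1244/B
√((-62191 + 36147) - 168033) + o(161) = √((-62191 + 36147) - 168033) + (16 - 1244/161) = √(-26044 - 168033) + (16 - 1244*1/161) = √(-194077) + (16 - 1244/161) = I*√194077 + 1332/161 = 1332/161 + I*√194077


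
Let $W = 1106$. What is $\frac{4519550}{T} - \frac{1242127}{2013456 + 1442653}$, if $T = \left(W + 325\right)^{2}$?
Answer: $\frac{13076478203303}{7077285221949} \approx 1.8477$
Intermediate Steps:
$T = 2047761$ ($T = \left(1106 + 325\right)^{2} = 1431^{2} = 2047761$)
$\frac{4519550}{T} - \frac{1242127}{2013456 + 1442653} = \frac{4519550}{2047761} - \frac{1242127}{2013456 + 1442653} = 4519550 \cdot \frac{1}{2047761} - \frac{1242127}{3456109} = \frac{4519550}{2047761} - \frac{1242127}{3456109} = \frac{13076478203303}{7077285221949}$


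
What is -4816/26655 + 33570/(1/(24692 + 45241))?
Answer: 62576632335734/26655 ≈ 2.3477e+9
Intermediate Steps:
-4816/26655 + 33570/(1/(24692 + 45241)) = -4816*1/26655 + 33570/(1/69933) = -4816/26655 + 33570/(1/69933) = -4816/26655 + 33570*69933 = -4816/26655 + 2347650810 = 62576632335734/26655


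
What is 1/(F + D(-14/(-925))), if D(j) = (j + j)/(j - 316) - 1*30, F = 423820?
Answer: 146143/61933941956 ≈ 2.3597e-6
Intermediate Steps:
D(j) = -30 + 2*j/(-316 + j) (D(j) = (2*j)/(-316 + j) - 30 = 2*j/(-316 + j) - 30 = -30 + 2*j/(-316 + j))
1/(F + D(-14/(-925))) = 1/(423820 + 4*(2370 - (-98)/(-925))/(-316 - 14/(-925))) = 1/(423820 + 4*(2370 - (-98)*(-1)/925)/(-316 - 14*(-1/925))) = 1/(423820 + 4*(2370 - 7*14/925)/(-316 + 14/925)) = 1/(423820 + 4*(2370 - 98/925)/(-292286/925)) = 1/(423820 + 4*(-925/292286)*(2192152/925)) = 1/(423820 - 4384304/146143) = 1/(61933941956/146143) = 146143/61933941956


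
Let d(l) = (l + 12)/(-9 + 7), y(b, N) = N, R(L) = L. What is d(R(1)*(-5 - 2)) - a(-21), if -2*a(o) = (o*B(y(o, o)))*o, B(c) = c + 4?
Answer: -3751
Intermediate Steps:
B(c) = 4 + c
d(l) = -6 - l/2 (d(l) = (12 + l)/(-2) = (12 + l)*(-1/2) = -6 - l/2)
a(o) = -o**2*(4 + o)/2 (a(o) = -o*(4 + o)*o/2 = -o**2*(4 + o)/2)
d(R(1)*(-5 - 2)) - a(-21) = (-6 - (-5 - 2)/2) - (-21)**2*(-4 - 1*(-21))/2 = (-6 - (-7)/2) - 441*(-4 + 21)/2 = (-6 - 1/2*(-7)) - 441*17/2 = (-6 + 7/2) - 1*7497/2 = -5/2 - 7497/2 = -3751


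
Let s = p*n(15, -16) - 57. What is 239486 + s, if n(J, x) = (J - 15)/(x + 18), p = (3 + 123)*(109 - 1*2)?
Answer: 239429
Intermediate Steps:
p = 13482 (p = 126*(109 - 2) = 126*107 = 13482)
n(J, x) = (-15 + J)/(18 + x)
s = -57 (s = 13482*((-15 + 15)/(18 - 16)) - 57 = 13482*(0/2) - 57 = 13482*((½)*0) - 57 = 13482*0 - 57 = 0 - 57 = -57)
239486 + s = 239486 - 57 = 239429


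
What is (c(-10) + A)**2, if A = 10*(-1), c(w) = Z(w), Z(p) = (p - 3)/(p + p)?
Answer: 34969/400 ≈ 87.422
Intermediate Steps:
Z(p) = (-3 + p)/(2*p) (Z(p) = (-3 + p)/((2*p)) = (-3 + p)*(1/(2*p)) = (-3 + p)/(2*p))
c(w) = (-3 + w)/(2*w)
A = -10
(c(-10) + A)**2 = ((1/2)*(-3 - 10)/(-10) - 10)**2 = ((1/2)*(-1/10)*(-13) - 10)**2 = (13/20 - 10)**2 = (-187/20)**2 = 34969/400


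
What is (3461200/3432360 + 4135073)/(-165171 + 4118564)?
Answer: 354826565587/339236699937 ≈ 1.0460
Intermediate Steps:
(3461200/3432360 + 4135073)/(-165171 + 4118564) = (3461200*(1/3432360) + 4135073)/3953393 = (86530/85809 + 4135073)*(1/3953393) = (354826565587/85809)*(1/3953393) = 354826565587/339236699937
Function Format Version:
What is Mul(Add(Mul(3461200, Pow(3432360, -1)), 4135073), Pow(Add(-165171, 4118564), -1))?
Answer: Rational(354826565587, 339236699937) ≈ 1.0460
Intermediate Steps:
Mul(Add(Mul(3461200, Pow(3432360, -1)), 4135073), Pow(Add(-165171, 4118564), -1)) = Mul(Add(Mul(3461200, Rational(1, 3432360)), 4135073), Pow(3953393, -1)) = Mul(Add(Rational(86530, 85809), 4135073), Rational(1, 3953393)) = Mul(Rational(354826565587, 85809), Rational(1, 3953393)) = Rational(354826565587, 339236699937)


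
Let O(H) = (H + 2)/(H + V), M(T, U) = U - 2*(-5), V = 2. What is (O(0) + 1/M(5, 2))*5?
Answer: 65/12 ≈ 5.4167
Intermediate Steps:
M(T, U) = 10 + U (M(T, U) = U + 10 = 10 + U)
O(H) = 1 (O(H) = (H + 2)/(H + 2) = (2 + H)/(2 + H) = 1)
(O(0) + 1/M(5, 2))*5 = (1 + 1/(10 + 2))*5 = (1 + 1/12)*5 = (13/12)*5 = 65/12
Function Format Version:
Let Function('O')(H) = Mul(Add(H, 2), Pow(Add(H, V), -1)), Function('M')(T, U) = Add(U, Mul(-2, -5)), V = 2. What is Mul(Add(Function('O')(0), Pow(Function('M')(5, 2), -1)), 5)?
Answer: Rational(65, 12) ≈ 5.4167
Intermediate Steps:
Function('M')(T, U) = Add(10, U) (Function('M')(T, U) = Add(U, 10) = Add(10, U))
Function('O')(H) = 1 (Function('O')(H) = Mul(Add(H, 2), Pow(Add(H, 2), -1)) = Mul(Add(2, H), Pow(Add(2, H), -1)) = 1)
Mul(Add(Function('O')(0), Pow(Function('M')(5, 2), -1)), 5) = Mul(Add(1, Pow(Add(10, 2), -1)), 5) = Mul(Add(1, Pow(12, -1)), 5) = Mul(Add(1, Rational(1, 12)), 5) = Mul(Rational(13, 12), 5) = Rational(65, 12)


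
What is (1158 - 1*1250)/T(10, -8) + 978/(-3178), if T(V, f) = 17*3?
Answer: -171127/81039 ≈ -2.1117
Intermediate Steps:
T(V, f) = 51
(1158 - 1*1250)/T(10, -8) + 978/(-3178) = (1158 - 1*1250)/51 + 978/(-3178) = (1158 - 1250)*(1/51) + 978*(-1/3178) = -92*1/51 - 489/1589 = -92/51 - 489/1589 = -171127/81039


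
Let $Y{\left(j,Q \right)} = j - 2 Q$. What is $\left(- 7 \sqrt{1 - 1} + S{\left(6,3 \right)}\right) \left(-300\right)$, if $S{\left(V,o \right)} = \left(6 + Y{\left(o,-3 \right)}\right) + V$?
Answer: $-6300$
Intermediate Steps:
$S{\left(V,o \right)} = 12 + V + o$ ($S{\left(V,o \right)} = \left(6 + \left(o - -6\right)\right) + V = \left(6 + \left(o + 6\right)\right) + V = \left(6 + \left(6 + o\right)\right) + V = \left(12 + o\right) + V = 12 + V + o$)
$\left(- 7 \sqrt{1 - 1} + S{\left(6,3 \right)}\right) \left(-300\right) = \left(- 7 \sqrt{1 - 1} + \left(12 + 6 + 3\right)\right) \left(-300\right) = \left(- 7 \sqrt{0} + 21\right) \left(-300\right) = \left(\left(-7\right) 0 + 21\right) \left(-300\right) = \left(0 + 21\right) \left(-300\right) = 21 \left(-300\right) = -6300$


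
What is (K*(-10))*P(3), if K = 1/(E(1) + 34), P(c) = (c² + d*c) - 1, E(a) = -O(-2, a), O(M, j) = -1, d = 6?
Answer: -52/7 ≈ -7.4286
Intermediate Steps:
E(a) = 1 (E(a) = -1*(-1) = 1)
P(c) = -1 + c² + 6*c (P(c) = (c² + 6*c) - 1 = -1 + c² + 6*c)
K = 1/35 (K = 1/(1 + 34) = 1/35 ≈ 0.028571)
(K*(-10))*P(3) = ((1/35)*(-10))*(-1 + 3² + 6*3) = -2*(-1 + 9 + 18)/7 = -2/7*26 = -52/7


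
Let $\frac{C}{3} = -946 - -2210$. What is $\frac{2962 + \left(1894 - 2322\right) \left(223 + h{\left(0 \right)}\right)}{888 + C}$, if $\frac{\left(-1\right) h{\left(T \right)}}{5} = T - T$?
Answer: $- \frac{3557}{180} \approx -19.761$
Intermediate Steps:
$h{\left(T \right)} = 0$ ($h{\left(T \right)} = - 5 \left(T - T\right) = \left(-5\right) 0 = 0$)
$C = 3792$ ($C = 3 \left(-946 - -2210\right) = 3 \left(-946 + 2210\right) = 3 \cdot 1264 = 3792$)
$\frac{2962 + \left(1894 - 2322\right) \left(223 + h{\left(0 \right)}\right)}{888 + C} = \frac{2962 + \left(1894 - 2322\right) \left(223 + 0\right)}{888 + 3792} = \frac{2962 - 95444}{4680} = \left(2962 - 95444\right) \frac{1}{4680} = \left(-92482\right) \frac{1}{4680} = - \frac{3557}{180}$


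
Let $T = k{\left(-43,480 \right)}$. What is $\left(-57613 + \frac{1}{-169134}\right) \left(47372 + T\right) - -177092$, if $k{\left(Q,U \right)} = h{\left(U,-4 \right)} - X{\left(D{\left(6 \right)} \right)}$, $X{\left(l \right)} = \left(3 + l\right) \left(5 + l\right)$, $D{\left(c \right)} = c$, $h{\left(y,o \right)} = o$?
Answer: $- \frac{460574174754139}{169134} \approx -2.7231 \cdot 10^{9}$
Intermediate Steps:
$k{\left(Q,U \right)} = -103$ ($k{\left(Q,U \right)} = -4 - \left(15 + 6^{2} + 8 \cdot 6\right) = -4 - \left(15 + 36 + 48\right) = -4 - 99 = -103$)
$T = -103$
$\left(-57613 + \frac{1}{-169134}\right) \left(47372 + T\right) - -177092 = \left(-57613 + \frac{1}{-169134}\right) \left(47372 - 103\right) - -177092 = \left(-57613 - \frac{1}{169134}\right) 47269 + 177092 = \left(- \frac{9744317143}{169134}\right) 47269 + 177092 = - \frac{460604127032467}{169134} + 177092 = - \frac{460574174754139}{169134}$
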